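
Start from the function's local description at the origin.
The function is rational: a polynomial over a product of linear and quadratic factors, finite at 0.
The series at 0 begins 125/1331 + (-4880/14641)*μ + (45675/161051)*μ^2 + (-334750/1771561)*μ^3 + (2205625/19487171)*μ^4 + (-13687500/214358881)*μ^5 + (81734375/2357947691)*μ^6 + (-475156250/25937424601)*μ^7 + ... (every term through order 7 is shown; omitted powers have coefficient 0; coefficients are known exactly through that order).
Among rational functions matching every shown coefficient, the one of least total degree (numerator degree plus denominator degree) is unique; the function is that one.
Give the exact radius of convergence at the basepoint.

The radius of convergence is 11/5.

No rational of total degree below 3 reproduces all 8 coefficients; solving the [1/2] Pade equations on them gives f(μ) = (5/11 - 6*μ/5)/(μ + 11/5)**2, whose expansion matches every shown term.
Denominator factor (μ + 11/5)^2: pole of order 2 at -11/5, modulus 11/5.
The radius of convergence is the smallest modulus among the singular points: 11/5.


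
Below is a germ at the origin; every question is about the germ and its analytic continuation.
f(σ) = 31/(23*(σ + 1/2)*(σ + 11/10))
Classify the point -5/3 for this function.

The point is a regular point.

Denominator factors: σ + 11/10 = -17/30 at σ = -5/3; σ + 1/2 = -7/6 at σ = -5/3 — none vanishes.
So the germ continues analytically to -5/3.


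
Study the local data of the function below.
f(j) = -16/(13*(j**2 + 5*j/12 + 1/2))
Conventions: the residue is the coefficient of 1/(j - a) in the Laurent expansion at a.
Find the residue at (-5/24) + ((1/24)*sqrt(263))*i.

The residue is ((192/3419)*sqrt(263))*i.

The factor j**2 + 5*j/12 + 1/2 splits as (j - a)(j - a') with a = (-5/24) + ((1/24)*sqrt(263))*i, a' = (-5/24) - ((1/24)*sqrt(263))*i. At the order-1 pole a set g(j) = (j - a)*f(j) = [-16/13] / (j - a').
Simple pole: residue = g(a) at a = (-5/24) + ((1/24)*sqrt(263))*i, which is ((192/3419)*sqrt(263))*i.


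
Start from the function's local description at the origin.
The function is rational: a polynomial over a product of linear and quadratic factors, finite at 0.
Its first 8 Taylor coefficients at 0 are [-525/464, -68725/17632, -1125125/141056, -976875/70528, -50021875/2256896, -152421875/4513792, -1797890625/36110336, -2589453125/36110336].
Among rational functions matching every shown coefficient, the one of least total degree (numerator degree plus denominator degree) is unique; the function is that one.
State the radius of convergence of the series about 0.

No rational of total degree below 3 reproduces all 8 coefficients; solving the [1/2] Pade equations on them gives f(n) = (-13*n/19 - 21/29)/(n - 4/5)**2, whose expansion matches every shown term.
Denominator factor (n - 4/5)^2: pole of order 2 at 4/5, modulus 4/5.
The radius of convergence is the smallest modulus among the singular points: 4/5.

The radius of convergence is 4/5.


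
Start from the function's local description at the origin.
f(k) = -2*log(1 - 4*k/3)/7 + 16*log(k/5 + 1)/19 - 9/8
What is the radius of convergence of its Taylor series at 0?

Branch term (-2/7)*log(1 - k/(3/4)): its argument vanishes at k = 3/4, a logarithmic branch point, modulus 3/4.
Branch term (16/19)*log(1 - k/(-5)): its argument vanishes at k = -5, a logarithmic branch point, modulus 5.
The radius of convergence is the smallest modulus among the singular points: 3/4.

The radius of convergence is 3/4.


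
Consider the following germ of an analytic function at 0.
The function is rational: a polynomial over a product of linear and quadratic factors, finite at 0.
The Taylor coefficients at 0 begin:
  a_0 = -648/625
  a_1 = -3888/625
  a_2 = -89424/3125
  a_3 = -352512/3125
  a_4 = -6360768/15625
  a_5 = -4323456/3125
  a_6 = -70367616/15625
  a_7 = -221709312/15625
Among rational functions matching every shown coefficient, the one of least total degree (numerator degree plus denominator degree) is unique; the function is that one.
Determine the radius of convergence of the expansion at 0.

No rational of total degree below 6 reproduces all 8 coefficients; solving the [0/6] Pade equations on them gives f(h) = 3/(5*(h**2 + 5*h/3 - 5/6)**3), whose expansion matches every shown term.
Denominator factor (h**2 + 5*h/3 - 5/6)^3: discriminant 55/9, real irrational roots -5/6 + (1/6)*sqrt(55) and -5/6 - (1/6)*sqrt(55); poles of order 3, moduli -5/6 + (1/6)*sqrt(55) and 5/6 + (1/6)*sqrt(55).
The radius of convergence is the smallest modulus among the singular points: -5/6 + (1/6)*sqrt(55).

The radius of convergence is -5/6 + (1/6)*sqrt(55).


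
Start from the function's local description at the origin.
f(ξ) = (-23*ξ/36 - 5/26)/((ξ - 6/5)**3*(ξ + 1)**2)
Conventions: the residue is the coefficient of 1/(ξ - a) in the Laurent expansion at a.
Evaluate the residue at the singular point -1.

The residue is 875/311454.

At the order-2 pole -1 set g(ξ) = (ξ - (-1))^2*f(ξ) = (-23*ξ/36 - 5/26)/(ξ - 6/5)**3.
Order-2 pole: residue = g'(a); g'(-1) = 875/311454, so the residue is 875/311454.


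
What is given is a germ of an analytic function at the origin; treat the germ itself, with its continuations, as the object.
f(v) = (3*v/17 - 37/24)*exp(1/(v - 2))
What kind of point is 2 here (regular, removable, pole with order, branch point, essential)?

The exponent 1/(v - (2)) has a pole at 2, so exp(1/(v - (2))) takes every nonzero value near it: an essential singularity (not a pole of any order).

The point is an essential singularity.


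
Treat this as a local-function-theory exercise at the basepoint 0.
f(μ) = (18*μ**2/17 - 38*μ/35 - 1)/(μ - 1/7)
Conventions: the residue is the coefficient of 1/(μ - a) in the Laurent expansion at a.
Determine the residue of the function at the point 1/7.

At the order-1 pole 1/7 set g(μ) = (μ - (1/7))*f(μ) = 18*μ**2/17 - 38*μ/35 - 1.
Simple pole: residue = g(a) at a = 1/7, which is -4721/4165.

The residue is -4721/4165.


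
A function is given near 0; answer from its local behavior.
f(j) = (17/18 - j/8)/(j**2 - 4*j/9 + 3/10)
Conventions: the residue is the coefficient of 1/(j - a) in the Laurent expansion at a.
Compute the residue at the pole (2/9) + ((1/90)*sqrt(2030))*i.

The residue is (-1/16) - ((33/1624)*sqrt(2030))*i.

The factor j**2 - 4*j/9 + 3/10 splits as (j - a)(j - a') with a = (2/9) + ((1/90)*sqrt(2030))*i, a' = (2/9) - ((1/90)*sqrt(2030))*i. At the order-1 pole a set g(j) = (j - a)*f(j) = [17/18 - j/8] / (j - a').
Simple pole: residue = g(a) at a = (2/9) + ((1/90)*sqrt(2030))*i, which is (-1/16) - ((33/1624)*sqrt(2030))*i.


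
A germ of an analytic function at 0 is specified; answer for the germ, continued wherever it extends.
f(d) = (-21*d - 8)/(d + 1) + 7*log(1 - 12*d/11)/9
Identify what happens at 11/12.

The term (7/9)*log(1 - d/(11/12)) has argument 1 - 11/12/(11/12) = 0 at 11/12: a logarithmic (infinitely-sheeted) branch point; the remaining terms are analytic or single-valued there.

The point is a logarithmic branch point.


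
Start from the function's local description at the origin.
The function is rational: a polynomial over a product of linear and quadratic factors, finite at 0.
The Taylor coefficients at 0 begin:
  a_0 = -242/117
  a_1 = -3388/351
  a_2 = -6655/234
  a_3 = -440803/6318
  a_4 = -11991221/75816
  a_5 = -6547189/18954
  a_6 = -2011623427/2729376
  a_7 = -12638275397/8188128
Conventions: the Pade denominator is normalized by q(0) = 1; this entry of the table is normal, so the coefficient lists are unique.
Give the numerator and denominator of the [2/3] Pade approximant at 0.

The Pade approximant has numerator coefficients [-242/117, -30613/14040, -14641/14040]; denominator coefficients [1, -289/80, 289/80, -7931/8640].

Taylor coefficients needed (read off): a_0 = -242/117, a_1 = -3388/351, a_2 = -6655/234, a_3 = -440803/6318, a_4 = -11991221/75816, a_5 = -6547189/18954.
Write the denominator as Q(ψ) = 1 + q1*ψ + q2*ψ^2 + q3*ψ^3. Requiring Q*f - P = O(ψ^6) with deg P <= 2 kills the coefficients of ψ^3..ψ^5 in Q*f:
  ψ^3: a_3 + q1*a_2 + q2*a_1 + q3*a_0 = 0, i.e. -440803/6318 + (-6655/234)*q1 + (-3388/351)*q2 + (-242/117)*q3 = 0.
  ψ^4: a_4 + q1*a_3 + q2*a_2 + q3*a_1 = 0, i.e. -11991221/75816 + (-440803/6318)*q1 + (-6655/234)*q2 + (-3388/351)*q3 = 0.
  ψ^5: a_5 + q1*a_4 + q2*a_3 + q3*a_2 = 0, i.e. -6547189/18954 + (-11991221/75816)*q1 + (-440803/6318)*q2 + (-6655/234)*q3 = 0.
Solving this linear system: q1 = -289/80, q2 = 289/80, q3 = -7931/8640.
The numerator is Q*f truncated at degree 2: P0 = a_0 = -242/117; P1 = a_1 + q1*a_0 = -30613/14040; P2 = a_2 + q1*a_1 + q2*a_0 = -14641/14040.


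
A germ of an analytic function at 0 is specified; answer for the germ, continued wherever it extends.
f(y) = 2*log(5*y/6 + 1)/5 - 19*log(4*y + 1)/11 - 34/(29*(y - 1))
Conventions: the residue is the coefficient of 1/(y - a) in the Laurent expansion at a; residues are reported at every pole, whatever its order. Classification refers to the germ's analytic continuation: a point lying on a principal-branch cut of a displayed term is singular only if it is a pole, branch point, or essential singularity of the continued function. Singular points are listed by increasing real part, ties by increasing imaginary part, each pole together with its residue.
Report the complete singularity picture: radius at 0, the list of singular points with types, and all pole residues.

Radius of convergence at 0: 1/4.
At -6/5: a logarithmic branch point.
At -1/4: a logarithmic branch point.
At 1: a pole of order 1; residue -34/29.

Denominator factor (y - 1): pole of order 1 at 1, modulus 1.
Branch term (-19/11)*log(1 - y/(-1/4)): its argument vanishes at y = -1/4, a logarithmic branch point, modulus 1/4.
Branch term (2/5)*log(1 - y/(-6/5)): its argument vanishes at y = -6/5, a logarithmic branch point, modulus 6/5.
The radius of convergence is the smallest modulus among the singular points: 1/4.
The branch terms are analytic at 1 and contribute nothing to the residue; only the rational part matters.
At the order-1 pole 1 set g(y) = (y - (1))*(rational part) = -34/29.
Simple pole: residue = g(a) at a = 1, which is -34/29.
List the singular points by increasing real part (a conjugate pair: the negative imaginary part first).


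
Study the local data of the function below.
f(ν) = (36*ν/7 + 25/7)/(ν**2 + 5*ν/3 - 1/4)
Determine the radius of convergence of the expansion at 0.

Denominator factor (ν**2 + 5*ν/3 - 1/4): discriminant 34/9, real irrational roots -5/6 + (1/6)*sqrt(34) and -5/6 - (1/6)*sqrt(34); poles of order 1, moduli -5/6 + (1/6)*sqrt(34) and 5/6 + (1/6)*sqrt(34).
The radius of convergence is the smallest modulus among the singular points: -5/6 + (1/6)*sqrt(34).

The radius of convergence is -5/6 + (1/6)*sqrt(34).


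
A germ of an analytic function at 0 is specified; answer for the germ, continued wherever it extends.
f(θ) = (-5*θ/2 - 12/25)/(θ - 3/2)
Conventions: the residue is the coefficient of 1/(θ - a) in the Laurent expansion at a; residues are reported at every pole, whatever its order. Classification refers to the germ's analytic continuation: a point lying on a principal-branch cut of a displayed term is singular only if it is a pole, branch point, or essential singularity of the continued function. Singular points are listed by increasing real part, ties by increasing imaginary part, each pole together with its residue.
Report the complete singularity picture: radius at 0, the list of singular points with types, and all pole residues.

Radius of convergence at 0: 3/2.
At 3/2: a pole of order 1; residue -423/100.

Denominator factor (θ - 3/2): pole of order 1 at 3/2, modulus 3/2.
The radius of convergence is the smallest modulus among the singular points: 3/2.
At the order-1 pole 3/2 set g(θ) = (θ - (3/2))*f(θ) = -5*θ/2 - 12/25.
Simple pole: residue = g(a) at a = 3/2, which is -423/100.


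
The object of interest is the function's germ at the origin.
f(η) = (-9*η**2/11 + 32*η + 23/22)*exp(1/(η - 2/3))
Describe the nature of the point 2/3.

The point is an essential singularity.

The exponent 1/(η - (2/3)) has a pole at 2/3, so exp(1/(η - (2/3))) takes every nonzero value near it: an essential singularity (not a pole of any order).


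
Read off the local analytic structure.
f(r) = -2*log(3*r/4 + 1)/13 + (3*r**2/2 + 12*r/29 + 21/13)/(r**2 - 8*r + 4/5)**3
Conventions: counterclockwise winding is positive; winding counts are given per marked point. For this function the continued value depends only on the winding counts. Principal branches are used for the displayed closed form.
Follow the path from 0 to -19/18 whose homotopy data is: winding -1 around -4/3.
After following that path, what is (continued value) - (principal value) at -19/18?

The rational part is single-valued and drops out of the difference; each branch term changes only by its own monodromy.
(-2/13)*log(1 - r/(-4/3)): each positive loop around -4/3 adds 2*pi*i to the log, so winding -1 contributes (-2/13)*(-1)*2*pi*i = (4/13)*pi*i.
Summing the contributions at r = -19/18 gives (4/13)*pi*i.

Continued minus principal equals (4/13)*pi*i.


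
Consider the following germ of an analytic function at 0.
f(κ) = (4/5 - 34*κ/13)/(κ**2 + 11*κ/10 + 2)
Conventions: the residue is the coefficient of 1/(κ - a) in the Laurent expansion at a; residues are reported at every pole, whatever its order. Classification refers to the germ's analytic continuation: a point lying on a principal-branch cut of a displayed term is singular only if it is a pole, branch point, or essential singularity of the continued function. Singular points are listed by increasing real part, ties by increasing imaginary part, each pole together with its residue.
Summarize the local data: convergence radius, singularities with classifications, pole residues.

Radius of convergence at 0: sqrt(2).
At (-11/20) - ((1/20)*sqrt(679))*i: a pole of order 1; residue (-17/13) + ((3/91)*sqrt(679))*i.
At (-11/20) + ((1/20)*sqrt(679))*i: a pole of order 1; residue (-17/13) - ((3/91)*sqrt(679))*i.

Denominator factor (κ**2 + 11*κ/10 + 2): discriminant -679/100, complex-conjugate roots (-11/20) + ((1/20)*sqrt(679))*i and (-11/20) - ((1/20)*sqrt(679))*i; poles of order 1, moduli sqrt(2) and sqrt(2).
The radius of convergence is the smallest modulus among the singular points: sqrt(2).
The factor κ**2 + 11*κ/10 + 2 splits as (κ - a)(κ - a') with a = (-11/20) - ((1/20)*sqrt(679))*i, a' = (-11/20) + ((1/20)*sqrt(679))*i. At the order-1 pole a set g(κ) = (κ - a)*f(κ) = [4/5 - 34*κ/13] / (κ - a').
Simple pole: residue = g(a) at a = (-11/20) - ((1/20)*sqrt(679))*i, which is (-17/13) + ((3/91)*sqrt(679))*i.
The factor κ**2 + 11*κ/10 + 2 splits as (κ - a)(κ - a') with a = (-11/20) + ((1/20)*sqrt(679))*i, a' = (-11/20) - ((1/20)*sqrt(679))*i. At the order-1 pole a set g(κ) = (κ - a)*f(κ) = [4/5 - 34*κ/13] / (κ - a').
Simple pole: residue = g(a) at a = (-11/20) + ((1/20)*sqrt(679))*i, which is (-17/13) - ((3/91)*sqrt(679))*i.
List the singular points by increasing real part (a conjugate pair: the negative imaginary part first).


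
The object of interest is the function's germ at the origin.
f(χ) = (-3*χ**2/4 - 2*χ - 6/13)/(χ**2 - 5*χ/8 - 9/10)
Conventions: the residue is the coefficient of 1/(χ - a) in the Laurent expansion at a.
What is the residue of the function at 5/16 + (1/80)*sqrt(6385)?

The residue is -79/64 - (63499/5312320)*sqrt(6385).

The factor χ**2 - 5*χ/8 - 9/10 splits as (χ - a)(χ - a') with a = 5/16 + (1/80)*sqrt(6385), a' = 5/16 - (1/80)*sqrt(6385). At the order-1 pole a set g(χ) = (χ - a)*f(χ) = [-3*χ**2/4 - 2*χ - 6/13] / (χ - a').
Simple pole: residue = g(a) at a = 5/16 + (1/80)*sqrt(6385), which is -79/64 - (63499/5312320)*sqrt(6385).


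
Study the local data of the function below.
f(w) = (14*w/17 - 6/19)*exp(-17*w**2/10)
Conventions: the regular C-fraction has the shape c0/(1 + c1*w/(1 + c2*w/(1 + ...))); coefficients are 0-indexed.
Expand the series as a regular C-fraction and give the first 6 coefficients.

The regular C-fraction coefficients are [-6/19, 133/51, -221107/67830, 867/1330, 115311/442214, 52933601/22552914].

Taylor coefficients (expand at 0): a_0 = -6/19, a_1 = 14/17, a_2 = 51/95, a_3 = -7/5, a_4 = -867/1900, a_5 = 119/100.
c0 = a_0 = -6/19. Peel one level at a time: if S = 1 + c*w/S' with S'(0) = 1, then c is the w-coefficient of S and S' = c*w/(S - 1).
S_1 = c0/f = 1 + (133/51)*w + (221107/26010)*w^2 + ...; c1 = 133/51.
S_2 = c1*w/(S_1 - 1) = 1 + (-221107/67830)*w + (3758819/1768900)*w^2 + ...; c2 = -221107/67830.
S_3 = c2*w/(S_2 - 1) = 1 + (867/1330)*w + (-751689/4422140)*w^2 + ...; c3 = 867/1330.
S_4 = c3*w/(S_3 - 1) = 1 + (115311/442214)*w + (-119682871861/195553221796)*w^2 + ...; c4 = 115311/442214.
S_5 = c4*w/(S_4 - 1) = 1 + (52933601/22552914)*w + ...; c5 = 52933601/22552914.


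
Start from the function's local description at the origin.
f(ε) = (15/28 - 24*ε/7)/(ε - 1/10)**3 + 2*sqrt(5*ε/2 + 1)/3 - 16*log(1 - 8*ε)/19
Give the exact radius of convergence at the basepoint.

The radius of convergence is 1/10.

Denominator factor (ε - 1/10)^3: pole of order 3 at 1/10, modulus 1/10.
Branch term (-16/19)*log(1 - ε/(1/8)): its argument vanishes at ε = 1/8, a logarithmic branch point, modulus 1/8.
Branch term (2/3)*sqrt(1 - ε/(-2/5)): its argument vanishes at ε = -2/5, a square-root branch point, modulus 2/5.
The radius of convergence is the smallest modulus among the singular points: 1/10.


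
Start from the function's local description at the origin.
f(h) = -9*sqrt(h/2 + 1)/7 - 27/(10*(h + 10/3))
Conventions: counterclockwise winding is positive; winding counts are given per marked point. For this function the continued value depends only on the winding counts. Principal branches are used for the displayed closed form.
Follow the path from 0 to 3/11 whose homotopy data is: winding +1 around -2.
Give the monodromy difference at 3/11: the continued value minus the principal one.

Continued minus principal equals (45/77)*sqrt(22).

The rational part is single-valued and drops out of the difference; each branch term changes only by its own monodromy.
(-9/7)*sqrt(1 - h/(-2)): winding +1 is odd, the square root flips sign, contributing -2*(-9/7)*sqrt(1 - (3/11)/(-2)) = -2*(-9/7)*sqrt(25/22) = (45/77)*sqrt(22).
Summing the contributions at h = 3/11 gives (45/77)*sqrt(22).


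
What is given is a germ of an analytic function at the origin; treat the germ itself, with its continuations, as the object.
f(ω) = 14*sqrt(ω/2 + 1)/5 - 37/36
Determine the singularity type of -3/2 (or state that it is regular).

There is no denominator, hence no pole anywhere.
Branch term sqrt(1 - ω/(-2)): argument at -3/2 is 1/4, nonzero, so -3/2 is not its branch point (a point on a principal cut is still regular for the continued germ).
So the germ continues analytically to -3/2.

The point is a regular point.


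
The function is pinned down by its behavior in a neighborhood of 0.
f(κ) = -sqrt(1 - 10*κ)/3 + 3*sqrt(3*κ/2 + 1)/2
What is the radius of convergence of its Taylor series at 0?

Branch term (-1/3)*sqrt(1 - κ/(1/10)): its argument vanishes at κ = 1/10, a square-root branch point, modulus 1/10.
Branch term (3/2)*sqrt(1 - κ/(-2/3)): its argument vanishes at κ = -2/3, a square-root branch point, modulus 2/3.
The radius of convergence is the smallest modulus among the singular points: 1/10.

The radius of convergence is 1/10.


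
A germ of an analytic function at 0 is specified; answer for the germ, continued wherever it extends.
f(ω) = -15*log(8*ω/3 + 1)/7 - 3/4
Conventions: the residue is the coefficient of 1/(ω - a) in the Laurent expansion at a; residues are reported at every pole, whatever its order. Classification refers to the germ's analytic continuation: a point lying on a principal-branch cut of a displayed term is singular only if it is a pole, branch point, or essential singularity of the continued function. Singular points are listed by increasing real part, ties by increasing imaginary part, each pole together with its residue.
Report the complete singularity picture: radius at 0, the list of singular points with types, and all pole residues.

Radius of convergence at 0: 3/8.
At -3/8: a logarithmic branch point.

Branch term (-15/7)*log(1 - ω/(-3/8)): its argument vanishes at ω = -3/8, a logarithmic branch point, modulus 3/8.
The radius of convergence is the smallest modulus among the singular points: 3/8.


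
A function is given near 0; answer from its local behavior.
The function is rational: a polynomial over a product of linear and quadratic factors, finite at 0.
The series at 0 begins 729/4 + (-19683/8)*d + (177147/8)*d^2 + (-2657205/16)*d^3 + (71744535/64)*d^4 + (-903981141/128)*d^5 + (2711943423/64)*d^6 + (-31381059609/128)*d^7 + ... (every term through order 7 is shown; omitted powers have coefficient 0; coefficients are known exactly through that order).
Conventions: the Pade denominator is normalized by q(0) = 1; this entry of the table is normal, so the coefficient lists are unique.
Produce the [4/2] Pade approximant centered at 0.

Taylor coefficients needed (read off): a_0 = 729/4, a_1 = -19683/8, a_2 = 177147/8, a_3 = -2657205/16, a_4 = 71744535/64, a_5 = -903981141/128, a_6 = 2711943423/64.
Write the denominator as Q(d) = 1 + q1*d + q2*d^2. Requiring Q*f - P = O(d^7) with deg P <= 4 kills the coefficients of d^5..d^6 in Q*f:
  d^5: a_5 + q1*a_4 + q2*a_3 = 0, i.e. -903981141/128 + (71744535/64)*q1 + (-2657205/16)*q2 = 0.
  d^6: a_6 + q1*a_5 + q2*a_4 = 0, i.e. 2711943423/64 + (-903981141/128)*q1 + (71744535/64)*q2 = 0.
Solving this linear system: q1 = 21/2, q2 = 567/20.
The numerator is Q*f truncated at degree 4: P0 = a_0 = 729/4; P1 = a_1 + q1*a_0 = -2187/4; P2 = a_2 + q1*a_1 + q2*a_0 = 59049/40; P3 = a_3 + q1*a_2 + q2*a_1 = -531441/160; P4 = a_4 + q1*a_3 + q2*a_2 = 1594323/320.

The Pade approximant has numerator coefficients [729/4, -2187/4, 59049/40, -531441/160, 1594323/320]; denominator coefficients [1, 21/2, 567/20].


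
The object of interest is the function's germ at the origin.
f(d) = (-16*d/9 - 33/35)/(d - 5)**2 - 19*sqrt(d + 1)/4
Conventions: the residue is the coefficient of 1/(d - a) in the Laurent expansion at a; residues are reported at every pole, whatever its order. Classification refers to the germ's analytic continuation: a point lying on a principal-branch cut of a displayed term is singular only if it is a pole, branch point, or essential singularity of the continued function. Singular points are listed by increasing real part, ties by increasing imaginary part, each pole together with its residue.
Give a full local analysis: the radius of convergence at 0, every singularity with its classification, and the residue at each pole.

Denominator factor (d - 5)^2: pole of order 2 at 5, modulus 5.
Branch term (-19/4)*sqrt(1 - d/(-1)): its argument vanishes at d = -1, a square-root branch point, modulus 1.
The radius of convergence is the smallest modulus among the singular points: 1.
The branch term is analytic at 5 and contributes nothing to the residue; only the rational part matters.
At the order-2 pole 5 set g(d) = (d - (5))^2*(rational part) = -16*d/9 - 33/35.
Order-2 pole: residue = g'(a); g'(5) = -16/9, so the residue is -16/9.
List the singular points by increasing real part (a conjugate pair: the negative imaginary part first).

Radius of convergence at 0: 1.
At -1: an algebraic (square-root) branch point.
At 5: a pole of order 2; residue -16/9.


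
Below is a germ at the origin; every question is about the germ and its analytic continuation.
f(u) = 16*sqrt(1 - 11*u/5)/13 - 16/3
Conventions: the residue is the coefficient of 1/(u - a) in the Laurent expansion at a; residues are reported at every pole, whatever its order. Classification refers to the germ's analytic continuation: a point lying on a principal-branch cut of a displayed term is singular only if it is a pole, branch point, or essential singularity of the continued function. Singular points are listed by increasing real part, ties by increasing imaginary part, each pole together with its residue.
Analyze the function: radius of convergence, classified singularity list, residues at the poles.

Branch term (16/13)*sqrt(1 - u/(5/11)): its argument vanishes at u = 5/11, a square-root branch point, modulus 5/11.
The radius of convergence is the smallest modulus among the singular points: 5/11.

Radius of convergence at 0: 5/11.
At 5/11: an algebraic (square-root) branch point.


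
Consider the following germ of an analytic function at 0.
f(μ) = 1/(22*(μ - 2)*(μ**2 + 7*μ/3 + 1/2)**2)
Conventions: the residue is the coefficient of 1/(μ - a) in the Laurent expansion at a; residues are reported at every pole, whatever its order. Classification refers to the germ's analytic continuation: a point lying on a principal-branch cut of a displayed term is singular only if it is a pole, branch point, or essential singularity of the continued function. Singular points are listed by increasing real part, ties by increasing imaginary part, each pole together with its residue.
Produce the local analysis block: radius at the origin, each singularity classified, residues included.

Radius of convergence at 0: 7/6 - (1/6)*sqrt(31).
At -7/6 - (1/6)*sqrt(31): a pole of order 2; residue -9/33275 - (22914/31977275)*sqrt(31).
At -7/6 + (1/6)*sqrt(31): a pole of order 2; residue -9/33275 + (22914/31977275)*sqrt(31).
At 2: a pole of order 1; residue 18/33275.


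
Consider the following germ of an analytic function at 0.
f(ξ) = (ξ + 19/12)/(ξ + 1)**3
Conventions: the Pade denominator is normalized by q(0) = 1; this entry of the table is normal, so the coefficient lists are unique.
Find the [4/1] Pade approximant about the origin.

Taylor coefficients needed (expand at 0): a_0 = 19/12, a_1 = -15/4, a_2 = 13/2, a_3 = -59/6, a_4 = 55/4, a_5 = -73/4.
Write the denominator as Q(ξ) = 1 + q1*ξ. Requiring Q*f - P = O(ξ^6) with deg P <= 4 kills the coefficients of ξ^5..ξ^5 in Q*f:
  ξ^5: a_5 + q1*a_4 = 0, i.e. -73/4 + (55/4)*q1 = 0.
Solving this linear system: q1 = 73/55.
The numerator is Q*f truncated at degree 4: P0 = a_0 = 19/12; P1 = a_1 + q1*a_0 = -272/165; P2 = a_2 + q1*a_1 = 67/44; P3 = a_3 + q1*a_2 = -199/165; P4 = a_4 + q1*a_3 = 461/660.

The Pade approximant has numerator coefficients [19/12, -272/165, 67/44, -199/165, 461/660]; denominator coefficients [1, 73/55].


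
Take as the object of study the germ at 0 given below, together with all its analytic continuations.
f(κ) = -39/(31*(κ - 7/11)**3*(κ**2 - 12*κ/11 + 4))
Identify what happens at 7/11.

The point is a pole of order 3.

The denominator factor κ - 7/11 vanishes at 7/11 and appears to the power 3; the numerator there equals -39/31, nonzero, and no other factor vanishes.
Hence a pole whose order is the multiplicity, 3.


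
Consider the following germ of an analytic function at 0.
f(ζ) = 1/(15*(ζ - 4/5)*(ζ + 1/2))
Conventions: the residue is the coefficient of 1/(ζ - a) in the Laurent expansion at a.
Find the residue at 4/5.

The residue is 2/39.

At the order-1 pole 4/5 set g(ζ) = (ζ - (4/5))*f(ζ) = 1/(15*(ζ + 1/2)).
Simple pole: residue = g(a) at a = 4/5, which is 2/39.


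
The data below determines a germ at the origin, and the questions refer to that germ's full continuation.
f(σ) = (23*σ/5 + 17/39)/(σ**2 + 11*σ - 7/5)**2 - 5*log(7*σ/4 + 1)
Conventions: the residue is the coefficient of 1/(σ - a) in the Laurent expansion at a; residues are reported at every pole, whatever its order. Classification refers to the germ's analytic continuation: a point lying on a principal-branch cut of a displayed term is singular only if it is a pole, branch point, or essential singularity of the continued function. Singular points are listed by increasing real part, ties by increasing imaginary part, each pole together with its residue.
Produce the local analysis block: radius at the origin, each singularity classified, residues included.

Denominator factor (σ**2 + 11*σ - 7/5)^2: discriminant 633/5, real irrational roots -11/2 + (1/10)*sqrt(3165) and -11/2 - (1/10)*sqrt(3165); poles of order 2, moduli -11/2 + (1/10)*sqrt(3165) and 11/2 + (1/10)*sqrt(3165).
Branch term (-5)*log(1 - σ/(-4/7)): its argument vanishes at σ = -4/7, a logarithmic branch point, modulus 4/7.
The radius of convergence is the smallest modulus among the singular points: -11/2 + (1/10)*sqrt(3165).
The branch term is analytic at -11/2 - (1/10)*sqrt(3165) and contributes nothing to the residue; only the rational part matters.
The factor σ**2 + 11*σ - 7/5 splits as (σ - a)(σ - a') with a = -11/2 - (1/10)*sqrt(3165), a' = -11/2 + (1/10)*sqrt(3165). At the order-2 pole a set g(σ) = (σ - a)^2*(rational part) = [23*σ/5 + 17/39] / (σ - a')^2.
Order-2 pole: residue = g'(a); g'(-11/2 - (1/10)*sqrt(3165)) = -(9697/15626871)*sqrt(3165), so the residue is -(9697/15626871)*sqrt(3165).
The branch term is analytic at -11/2 + (1/10)*sqrt(3165) and contributes nothing to the residue; only the rational part matters.
The factor σ**2 + 11*σ - 7/5 splits as (σ - a)(σ - a') with a = -11/2 + (1/10)*sqrt(3165), a' = -11/2 - (1/10)*sqrt(3165). At the order-2 pole a set g(σ) = (σ - a)^2*(rational part) = [23*σ/5 + 17/39] / (σ - a')^2.
Order-2 pole: residue = g'(a); g'(-11/2 + (1/10)*sqrt(3165)) = (9697/15626871)*sqrt(3165), so the residue is (9697/15626871)*sqrt(3165).
List the singular points by increasing real part (a conjugate pair: the negative imaginary part first).

Radius of convergence at 0: -11/2 + (1/10)*sqrt(3165).
At -11/2 - (1/10)*sqrt(3165): a pole of order 2; residue -(9697/15626871)*sqrt(3165).
At -4/7: a logarithmic branch point.
At -11/2 + (1/10)*sqrt(3165): a pole of order 2; residue (9697/15626871)*sqrt(3165).


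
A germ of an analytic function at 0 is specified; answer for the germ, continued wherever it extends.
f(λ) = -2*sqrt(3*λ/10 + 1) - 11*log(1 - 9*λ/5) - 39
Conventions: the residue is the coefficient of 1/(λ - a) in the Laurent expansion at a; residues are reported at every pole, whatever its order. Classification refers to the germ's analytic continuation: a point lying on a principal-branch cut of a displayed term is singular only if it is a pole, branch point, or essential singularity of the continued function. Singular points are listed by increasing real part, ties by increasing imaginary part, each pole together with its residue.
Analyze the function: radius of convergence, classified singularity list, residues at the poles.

Radius of convergence at 0: 5/9.
At -10/3: an algebraic (square-root) branch point.
At 5/9: a logarithmic branch point.

Branch term (-2)*sqrt(1 - λ/(-10/3)): its argument vanishes at λ = -10/3, a square-root branch point, modulus 10/3.
Branch term (-11)*log(1 - λ/(5/9)): its argument vanishes at λ = 5/9, a logarithmic branch point, modulus 5/9.
The radius of convergence is the smallest modulus among the singular points: 5/9.
List the singular points by increasing real part (a conjugate pair: the negative imaginary part first).


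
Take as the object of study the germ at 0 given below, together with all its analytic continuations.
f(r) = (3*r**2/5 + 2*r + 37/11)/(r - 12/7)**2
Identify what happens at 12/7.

The point is a pole of order 2.

The denominator factor r - 12/7 vanishes at 12/7 and appears to the power 2; the numerator there equals 23057/2695, nonzero, and no other factor vanishes.
Hence a pole whose order is the multiplicity, 2.


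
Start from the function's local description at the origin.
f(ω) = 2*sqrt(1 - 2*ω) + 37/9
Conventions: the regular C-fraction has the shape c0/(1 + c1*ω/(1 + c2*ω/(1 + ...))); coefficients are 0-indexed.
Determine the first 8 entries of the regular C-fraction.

Taylor coefficients (expand at 0): a_0 = 55/9, a_1 = -2, a_2 = -1, a_3 = -1, a_4 = -5/4, a_5 = -7/4, a_6 = -21/8, a_7 = -33/8.
c0 = a_0 = 55/9. Peel one level at a time: if S = 1 + c*ω/S' with S'(0) = 1, then c is the ω-coefficient of S and S' = c*ω/(S - 1).
S_1 = c0/f = 1 + (18/55)*ω + (819/3025)*ω^2 + ...; c1 = 18/55.
S_2 = c1*ω/(S_1 - 1) = 1 + (-91/110)*ω + (-1/4)*ω^2 + ...; c2 = -91/110.
S_3 = c2*ω/(S_2 - 1) = 1 + (-55/182)*ω + (-6985/33124)*ω^2 + ...; c3 = -55/182.
S_4 = c3*ω/(S_3 - 1) = 1 + (-127/182)*ω + (-1/4)*ω^2 + ...; c4 = -127/182.
S_5 = c4*ω/(S_4 - 1) = 1 + (-91/254)*ω + (-14833/64516)*ω^2 + ...; c5 = -91/254.
S_6 = c5*ω/(S_5 - 1) = 1 + (-163/254)*ω + (-1/4)*ω^2 + ...; c6 = -163/254.
S_7 = c6*ω/(S_6 - 1) = 1 + (-127/326)*ω + ...; c7 = -127/326.

The regular C-fraction coefficients are [55/9, 18/55, -91/110, -55/182, -127/182, -91/254, -163/254, -127/326].


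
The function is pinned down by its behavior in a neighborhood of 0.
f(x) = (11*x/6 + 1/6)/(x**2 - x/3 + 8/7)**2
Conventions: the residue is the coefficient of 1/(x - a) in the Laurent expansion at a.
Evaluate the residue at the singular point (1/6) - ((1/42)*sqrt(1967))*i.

The residue is ((357/157922)*sqrt(1967))*i.

The factor x**2 - x/3 + 8/7 splits as (x - a)(x - a') with a = (1/6) - ((1/42)*sqrt(1967))*i, a' = (1/6) + ((1/42)*sqrt(1967))*i. At the order-2 pole a set g(x) = (x - a)^2*f(x) = [11*x/6 + 1/6] / (x - a')^2.
Order-2 pole: residue = g'(a); g'((1/6) - ((1/42)*sqrt(1967))*i) = ((357/157922)*sqrt(1967))*i, so the residue is ((357/157922)*sqrt(1967))*i.


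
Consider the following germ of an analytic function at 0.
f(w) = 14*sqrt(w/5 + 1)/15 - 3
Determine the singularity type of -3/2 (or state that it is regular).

The point is a regular point.

There is no denominator, hence no pole anywhere.
Branch term sqrt(1 - w/(-5)): argument at -3/2 is 7/10, nonzero, so -3/2 is not its branch point (a point on a principal cut is still regular for the continued germ).
So the germ continues analytically to -3/2.


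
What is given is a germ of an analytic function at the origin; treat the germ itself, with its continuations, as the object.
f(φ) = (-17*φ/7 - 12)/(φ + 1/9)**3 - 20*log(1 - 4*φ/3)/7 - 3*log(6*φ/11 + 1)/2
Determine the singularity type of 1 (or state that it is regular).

Denominator factors: φ + 1/9 = 10/9 at φ = 1 — none vanishes.
Branch term log(1 - φ/(3/4)): argument at 1 is -1/3, nonzero, so 1 is not its branch point (a point on a principal cut is still regular for the continued germ).
Branch term log(1 - φ/(-11/6)): argument at 1 is 17/11, nonzero, so 1 is not its branch point (a point on a principal cut is still regular for the continued germ).
So the germ continues analytically to 1.

The point is a regular point.


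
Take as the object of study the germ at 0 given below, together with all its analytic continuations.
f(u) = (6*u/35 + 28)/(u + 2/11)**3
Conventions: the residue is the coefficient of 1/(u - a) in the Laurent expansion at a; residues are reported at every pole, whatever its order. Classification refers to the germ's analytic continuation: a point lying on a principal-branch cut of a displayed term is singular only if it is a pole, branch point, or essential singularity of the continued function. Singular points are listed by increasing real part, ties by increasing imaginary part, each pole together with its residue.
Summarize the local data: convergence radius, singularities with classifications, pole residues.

Denominator factor (u + 2/11)^3: pole of order 3 at -2/11, modulus 2/11.
The radius of convergence is the smallest modulus among the singular points: 2/11.
At the order-3 pole -2/11 set g(u) = (u - (-2/11))^3*f(u) = 6*u/35 + 28.
Order-3 pole: residue = g''(a)/2; g''(-2/11) = 0, so the residue is 0.

Radius of convergence at 0: 2/11.
At -2/11: a pole of order 3; residue 0.


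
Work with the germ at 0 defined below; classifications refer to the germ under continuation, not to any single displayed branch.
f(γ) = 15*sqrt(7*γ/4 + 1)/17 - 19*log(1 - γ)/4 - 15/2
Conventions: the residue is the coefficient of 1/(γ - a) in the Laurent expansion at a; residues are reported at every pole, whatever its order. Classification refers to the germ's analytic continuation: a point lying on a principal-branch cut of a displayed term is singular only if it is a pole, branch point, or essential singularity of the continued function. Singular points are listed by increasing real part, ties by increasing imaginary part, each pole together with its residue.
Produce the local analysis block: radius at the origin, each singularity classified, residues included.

Radius of convergence at 0: 4/7.
At -4/7: an algebraic (square-root) branch point.
At 1: a logarithmic branch point.

Branch term (15/17)*sqrt(1 - γ/(-4/7)): its argument vanishes at γ = -4/7, a square-root branch point, modulus 4/7.
Branch term (-19/4)*log(1 - γ/(1)): its argument vanishes at γ = 1, a logarithmic branch point, modulus 1.
The radius of convergence is the smallest modulus among the singular points: 4/7.
List the singular points by increasing real part (a conjugate pair: the negative imaginary part first).


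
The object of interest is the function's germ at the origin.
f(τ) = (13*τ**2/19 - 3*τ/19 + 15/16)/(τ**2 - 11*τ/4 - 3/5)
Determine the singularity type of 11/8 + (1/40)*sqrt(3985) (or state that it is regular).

The denominator factor τ**2 - 11*τ/4 - 3/5 vanishes at 11/8 + (1/40)*sqrt(3985) and appears to the power 1; the numerator there equals 11303/3040 + (131/3040)*sqrt(3985), nonzero, and no other factor vanishes.
Hence a pole whose order is the multiplicity, 1.

The point is a pole of order 1.


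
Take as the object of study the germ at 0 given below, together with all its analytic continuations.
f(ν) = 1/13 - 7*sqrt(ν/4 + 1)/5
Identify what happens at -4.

The term (-7/5)*sqrt(1 - ν/(-4)) has argument 1 - -4/(-4) = 0 at -4: a square-root (algebraic, two-sheeted) branch point; the remaining terms are analytic or single-valued there.

The point is an algebraic (square-root) branch point.


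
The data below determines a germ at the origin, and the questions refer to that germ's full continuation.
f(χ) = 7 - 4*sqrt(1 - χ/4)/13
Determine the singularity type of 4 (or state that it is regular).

The term (-4/13)*sqrt(1 - χ/(4)) has argument 1 - 4/(4) = 0 at 4: a square-root (algebraic, two-sheeted) branch point; the remaining terms are analytic or single-valued there.

The point is an algebraic (square-root) branch point.


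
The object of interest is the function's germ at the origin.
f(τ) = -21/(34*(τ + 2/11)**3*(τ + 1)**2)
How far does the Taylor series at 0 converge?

Denominator factor (τ + 1)^2: pole of order 2 at -1, modulus 1.
Denominator factor (τ + 2/11)^3: pole of order 3 at -2/11, modulus 2/11.
The radius of convergence is the smallest modulus among the singular points: 2/11.

The radius of convergence is 2/11.


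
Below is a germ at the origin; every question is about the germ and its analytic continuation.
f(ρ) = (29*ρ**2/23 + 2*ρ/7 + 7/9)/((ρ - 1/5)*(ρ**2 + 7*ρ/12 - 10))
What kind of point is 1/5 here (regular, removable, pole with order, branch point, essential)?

The point is a pole of order 1.

The denominator factor ρ - 1/5 vanishes at 1/5 and appears to the power 1; the numerator there equals 32072/36225, nonzero, and no other factor vanishes.
Hence a pole whose order is the multiplicity, 1.


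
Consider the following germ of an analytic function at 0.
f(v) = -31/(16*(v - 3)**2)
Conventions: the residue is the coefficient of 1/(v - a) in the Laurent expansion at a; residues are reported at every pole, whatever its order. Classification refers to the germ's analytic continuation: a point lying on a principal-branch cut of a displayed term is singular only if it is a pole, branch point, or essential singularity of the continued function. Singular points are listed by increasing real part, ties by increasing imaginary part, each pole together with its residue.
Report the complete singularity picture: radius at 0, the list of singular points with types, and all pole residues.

Denominator factor (v - 3)^2: pole of order 2 at 3, modulus 3.
The radius of convergence is the smallest modulus among the singular points: 3.
At the order-2 pole 3 set g(v) = (v - (3))^2*f(v) = -31/16.
Order-2 pole: residue = g'(a); g'(3) = 0, so the residue is 0.

Radius of convergence at 0: 3.
At 3: a pole of order 2; residue 0.
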